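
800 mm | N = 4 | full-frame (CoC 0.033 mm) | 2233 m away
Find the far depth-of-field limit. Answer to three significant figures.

Hyperfocal distance H = f²/(N·c) + f = 800²/(4 × 0.033) + 800 = 640000/0.132 + 800 ≈ 4849284.8 mm ≈ 4849 m.
Far limit Df = s·(H − f)/(H − s) = 2233000 × (4849284.8 − 800) / (4849284.8 − 2233000) = 2233000 × 4848484.8 / 2616284.8 ≈ 4138183 mm ≈ 4140 m.

4140 m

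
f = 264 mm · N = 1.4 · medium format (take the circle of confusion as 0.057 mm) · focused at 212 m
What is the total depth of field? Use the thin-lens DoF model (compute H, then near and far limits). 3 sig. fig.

109 m

Hyperfocal distance H = f²/(N·c) + f = 264²/(1.4 × 0.057) + 264 = 69696/0.0798 + 264 ≈ 873647.5 mm ≈ 873.6 m.
Near limit Dn = s·(H − f)/(H + s − 2f) = 212000 × (873647.5 − 264) / (873647.5 + 212000 − 2 × 264) = 212000 × 873383.5 / 1085119.5 ≈ 170633 mm.
Far limit Df = s·(H − f)/(H − s) = 212000 × (873647.5 − 264) / (873647.5 − 212000) = 212000 × 873383.5 / 661647.5 ≈ 279843 mm.
Depth of field = Df − Dn = 279843 − 170633 ≈ 109210 mm ≈ 109 m.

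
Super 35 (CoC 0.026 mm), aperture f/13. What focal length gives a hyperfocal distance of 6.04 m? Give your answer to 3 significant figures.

45.0 mm

From H = f²/(N·c) + f, with f ≪ H: f ≈ √(H·N·c) = √(6040 × 13 × 0.026) = √2041.5 ≈ 45.18 mm.
Exact: f² + N·c·f − N·c·H = 0 ⇒ f = (−N·c + √((N·c)² + 4·N·c·H))/2 = (−0.338 + √8166.2)/2 ≈ 45.014 mm ≈ 45.0 mm.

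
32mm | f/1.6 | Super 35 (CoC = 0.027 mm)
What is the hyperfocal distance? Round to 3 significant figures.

Hyperfocal distance H = f²/(N·c) + f = 32²/(1.6 × 0.027) + 32 = 1024/0.0432 + 32 ≈ 23735.7 mm ≈ 23.7 m.

23.7 m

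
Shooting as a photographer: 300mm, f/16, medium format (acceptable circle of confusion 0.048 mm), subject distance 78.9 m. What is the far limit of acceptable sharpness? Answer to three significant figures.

240 m

Hyperfocal distance H = f²/(N·c) + f = 300²/(16 × 0.048) + 300 = 90000/0.768 + 300 ≈ 117487.5 mm ≈ 117.5 m.
Far limit Df = s·(H − f)/(H − s) = 78900 × (117487.5 − 300) / (117487.5 − 78900) = 78900 × 117187.5 / 38587.5 ≈ 239614 mm ≈ 240 m.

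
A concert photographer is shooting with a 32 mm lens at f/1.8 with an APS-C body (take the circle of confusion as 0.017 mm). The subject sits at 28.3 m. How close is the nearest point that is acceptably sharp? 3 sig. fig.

Hyperfocal distance H = f²/(N·c) + f = 32²/(1.8 × 0.017) + 32 = 1024/0.0306 + 32 ≈ 33496.1 mm ≈ 33.50 m.
Near limit Dn = s·(H − f)/(H + s − 2f) = 28300 × (33496.1 − 32) / (33496.1 + 28300 − 2 × 32) = 28300 × 33464.1 / 61732.1 ≈ 15341 mm ≈ 15.3 m.

15.3 m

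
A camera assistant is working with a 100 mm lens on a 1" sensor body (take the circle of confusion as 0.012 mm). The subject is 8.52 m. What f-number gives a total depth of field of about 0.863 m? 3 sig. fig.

f/5

Write h = H − f = f²/(N·c). The thin-lens limits are Dn = s·h/(h + (s−f)) and Df = s·h/(h − (s−f)), so DoF = Df − Dn = 2·s·(s−f)·h / (h² − (s−f)²).
That is a quadratic in h: DoF·h² − 2·s·(s−f)·h − DoF·(s−f)² = 0 ⇒ h = (s−f)·(s + √(s² + DoF²)) / DoF = 8420 × (8520 + √(8520² + 863²)) / 863 = 8420 × (8520 + 8563.60) / 863 ≈ 166679 mm.
Then N = f²/(c·h) = 100² / (0.012 × 166679) = 10000 / 2000.1 ≈ 5.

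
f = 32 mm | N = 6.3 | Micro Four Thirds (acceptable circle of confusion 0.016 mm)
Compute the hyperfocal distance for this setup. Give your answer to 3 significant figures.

10.2 m

Hyperfocal distance H = f²/(N·c) + f = 32²/(6.3 × 0.016) + 32 = 1024/0.1008 + 32 ≈ 10190.7 mm ≈ 10.2 m.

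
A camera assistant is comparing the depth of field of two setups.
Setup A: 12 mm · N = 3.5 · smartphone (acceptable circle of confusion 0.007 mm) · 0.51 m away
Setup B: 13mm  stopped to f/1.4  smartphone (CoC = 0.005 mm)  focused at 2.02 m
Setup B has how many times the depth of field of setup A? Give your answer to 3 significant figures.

Setup A: H = 12²/(3.5×0.007) + 12 ≈ 5889.6 mm; DoF = Df − Dn = 557.212 − 470.163 ≈ 87.049 mm.
Setup B: H = 13²/(1.4×0.005) + 13 ≈ 24155.9 mm; DoF = Df − Dn = 2203.15 − 1864.97 ≈ 338.18 mm.
Ratio = 338.18 / 87.049 ≈ 3.88.

3.88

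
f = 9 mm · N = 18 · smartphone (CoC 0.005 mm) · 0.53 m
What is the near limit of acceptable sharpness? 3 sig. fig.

336 mm

Hyperfocal distance H = f²/(N·c) + f = 9²/(18 × 0.005) + 9 = 81/0.09 + 9 ≈ 909.0 mm ≈ 0.909 m.
Near limit Dn = s·(H − f)/(H + s − 2f) = 530 × (909.0 − 9) / (909.0 + 530 − 2 × 9) = 530 × 900.0 / 1421.0 ≈ 335.68 mm.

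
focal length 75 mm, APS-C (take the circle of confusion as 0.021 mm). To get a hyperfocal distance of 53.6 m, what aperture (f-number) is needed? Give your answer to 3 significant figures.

f/5

Rearrange H = f²/(N·c) + f for N: N = f² / ((H − f)·c).
N = 75² / ((53600 − 75) × 0.021) = 5625 / 1124 ≈ 5.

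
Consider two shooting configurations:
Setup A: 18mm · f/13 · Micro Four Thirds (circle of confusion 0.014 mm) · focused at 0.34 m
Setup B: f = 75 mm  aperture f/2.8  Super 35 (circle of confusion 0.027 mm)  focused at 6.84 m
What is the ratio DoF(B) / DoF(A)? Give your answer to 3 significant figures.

9.86

Setup A: H = 18²/(13×0.014) + 18 ≈ 1798.2 mm; DoF = Df − Dn = 415.08 − 287.92 ≈ 127.16 mm.
Setup B: H = 75²/(2.8×0.027) + 75 ≈ 74479.8 mm; DoF = Df − Dn = 7524.1 − 6269.9 ≈ 1254.2 mm.
Ratio = 1254.2 / 127.16 ≈ 9.86.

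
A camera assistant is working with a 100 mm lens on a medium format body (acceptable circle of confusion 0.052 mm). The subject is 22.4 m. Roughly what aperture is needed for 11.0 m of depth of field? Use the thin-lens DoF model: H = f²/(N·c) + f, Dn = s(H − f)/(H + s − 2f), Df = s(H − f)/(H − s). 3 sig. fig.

f/2.00

Write h = H − f = f²/(N·c). The thin-lens limits are Dn = s·h/(h + (s−f)) and Df = s·h/(h − (s−f)), so DoF = Df − Dn = 2·s·(s−f)·h / (h² − (s−f)²).
That is a quadratic in h: DoF·h² − 2·s·(s−f)·h − DoF·(s−f)² = 0 ⇒ h = (s−f)·(s + √(s² + DoF²)) / DoF = 22300 × (22400 + √(22400² + 11000²)) / 11000 = 22300 × (22400 + 24955.2) / 11000 ≈ 96002 mm.
Then N = f²/(c·h) = 100² / (0.052 × 96002) = 10000 / 4992.1 ≈ 2.00.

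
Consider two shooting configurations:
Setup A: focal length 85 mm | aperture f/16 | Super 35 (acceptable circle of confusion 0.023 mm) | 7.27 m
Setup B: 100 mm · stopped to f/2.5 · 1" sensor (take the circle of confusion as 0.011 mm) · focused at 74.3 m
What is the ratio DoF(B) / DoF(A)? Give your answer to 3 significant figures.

Setup A: H = 85²/(16×0.023) + 85 ≈ 19718.2 mm; DoF = Df − Dn = 11466.2 − 5322.3 ≈ 6143.9 mm.
Setup B: H = 100²/(2.5×0.011) + 100 ≈ 363736.4 mm; DoF = Df − Dn = 93348 − 61708 ≈ 31640 mm.
Ratio = 31640 / 6143.9 ≈ 5.15.

5.15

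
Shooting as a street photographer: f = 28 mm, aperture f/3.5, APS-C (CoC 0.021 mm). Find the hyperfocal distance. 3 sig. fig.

10.7 m

Hyperfocal distance H = f²/(N·c) + f = 28²/(3.5 × 0.021) + 28 = 784/0.0735 + 28 ≈ 10694.7 mm ≈ 10.7 m.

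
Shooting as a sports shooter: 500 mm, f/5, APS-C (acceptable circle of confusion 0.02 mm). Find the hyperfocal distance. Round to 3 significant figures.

Hyperfocal distance H = f²/(N·c) + f = 500²/(5 × 0.02) + 500 = 250000/0.1 + 500 ≈ 2500500.0 mm ≈ 2500 m.

2500 m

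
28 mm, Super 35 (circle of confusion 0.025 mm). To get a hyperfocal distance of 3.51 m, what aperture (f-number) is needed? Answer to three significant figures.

Rearrange H = f²/(N·c) + f for N: N = f² / ((H − f)·c).
N = 28² / ((3510 − 28) × 0.025) = 784 / 87.05 ≈ 9.01.

f/9.01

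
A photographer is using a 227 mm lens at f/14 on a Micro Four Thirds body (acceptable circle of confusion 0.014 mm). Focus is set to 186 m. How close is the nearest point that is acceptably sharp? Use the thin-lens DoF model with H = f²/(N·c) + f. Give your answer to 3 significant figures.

109 m

Hyperfocal distance H = f²/(N·c) + f = 227²/(14 × 0.014) + 227 = 51529/0.196 + 227 ≈ 263130.1 mm ≈ 263.1 m.
Near limit Dn = s·(H − f)/(H + s − 2f) = 186000 × (263130.1 − 227) / (263130.1 + 186000 − 2 × 227) = 186000 × 262903.1 / 448676.1 ≈ 108987 mm ≈ 109 m.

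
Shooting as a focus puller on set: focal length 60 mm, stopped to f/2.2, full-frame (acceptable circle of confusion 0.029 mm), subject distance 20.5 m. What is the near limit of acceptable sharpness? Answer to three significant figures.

Hyperfocal distance H = f²/(N·c) + f = 60²/(2.2 × 0.029) + 60 = 3600/0.0638 + 60 ≈ 56486.3 mm ≈ 56.49 m.
Near limit Dn = s·(H − f)/(H + s − 2f) = 20500 × (56486.3 − 60) / (56486.3 + 20500 − 2 × 60) = 20500 × 56426.3 / 76866.3 ≈ 15049 mm ≈ 15.0 m.

15.0 m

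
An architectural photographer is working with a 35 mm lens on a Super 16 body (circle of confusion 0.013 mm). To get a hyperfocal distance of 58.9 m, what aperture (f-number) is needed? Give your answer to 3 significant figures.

Rearrange H = f²/(N·c) + f for N: N = f² / ((H − f)·c).
N = 35² / ((58900 − 35) × 0.013) = 1225 / 765.2 ≈ 1.60.

f/1.60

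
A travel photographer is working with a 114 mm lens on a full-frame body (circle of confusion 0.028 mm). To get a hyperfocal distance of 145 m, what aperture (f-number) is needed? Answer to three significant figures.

f/3.20

Rearrange H = f²/(N·c) + f for N: N = f² / ((H − f)·c).
N = 114² / ((145000 − 114) × 0.028) = 12996 / 4057 ≈ 3.20.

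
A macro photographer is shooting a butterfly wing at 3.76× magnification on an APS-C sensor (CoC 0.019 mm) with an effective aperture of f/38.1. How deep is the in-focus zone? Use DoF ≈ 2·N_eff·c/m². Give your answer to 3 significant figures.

At magnification m, DoF ≈ 2·N_eff·c/m² = 2 × 38.1 × 0.019 / 3.76² = 1.448 / 14.14 ≈ 0.102 mm.

0.102 mm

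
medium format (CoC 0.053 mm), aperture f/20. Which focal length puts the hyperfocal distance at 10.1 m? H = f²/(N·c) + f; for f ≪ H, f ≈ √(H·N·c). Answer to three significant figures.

103 mm

From H = f²/(N·c) + f, with f ≪ H: f ≈ √(H·N·c) = √(10100 × 20 × 0.053) = √10706 ≈ 103.5 mm.
Exact: f² + N·c·f − N·c·H = 0 ⇒ f = (−N·c + √((N·c)² + 4·N·c·H))/2 = (−1.06 + √42825)/2 ≈ 102.94 mm ≈ 103 mm.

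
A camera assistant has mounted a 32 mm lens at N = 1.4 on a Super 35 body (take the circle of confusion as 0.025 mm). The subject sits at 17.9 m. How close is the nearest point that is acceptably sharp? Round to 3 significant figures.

11.1 m

Hyperfocal distance H = f²/(N·c) + f = 32²/(1.4 × 0.025) + 32 = 1024/0.035 + 32 ≈ 29289.1 mm ≈ 29.29 m.
Near limit Dn = s·(H − f)/(H + s − 2f) = 17900 × (29289.1 − 32) / (29289.1 + 17900 − 2 × 32) = 17900 × 29257.1 / 47125.1 ≈ 11113 mm ≈ 11.1 m.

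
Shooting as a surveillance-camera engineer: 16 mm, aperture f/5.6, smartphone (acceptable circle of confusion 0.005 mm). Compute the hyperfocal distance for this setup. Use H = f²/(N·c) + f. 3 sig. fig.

Hyperfocal distance H = f²/(N·c) + f = 16²/(5.6 × 0.005) + 16 = 256/0.028 + 16 ≈ 9158.9 mm ≈ 9.16 m.

9.16 m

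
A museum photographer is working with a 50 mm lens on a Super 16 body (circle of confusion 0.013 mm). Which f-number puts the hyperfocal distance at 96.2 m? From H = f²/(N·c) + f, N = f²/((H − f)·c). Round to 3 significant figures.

f/2.00

Rearrange H = f²/(N·c) + f for N: N = f² / ((H − f)·c).
N = 50² / ((96200 − 50) × 0.013) = 2500 / 1250 ≈ 2.00.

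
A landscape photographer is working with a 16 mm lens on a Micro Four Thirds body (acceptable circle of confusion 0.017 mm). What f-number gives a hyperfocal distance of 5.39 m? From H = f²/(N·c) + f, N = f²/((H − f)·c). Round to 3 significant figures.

Rearrange H = f²/(N·c) + f for N: N = f² / ((H − f)·c).
N = 16² / ((5390 − 16) × 0.017) = 256 / 91.36 ≈ 2.80.

f/2.80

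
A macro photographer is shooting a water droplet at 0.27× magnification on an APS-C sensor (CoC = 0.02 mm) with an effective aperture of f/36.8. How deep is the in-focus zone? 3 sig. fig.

At magnification m, DoF ≈ 2·N_eff·c/m² = 2 × 36.8 × 0.02 / 0.27² = 1.472 / 0.0729 ≈ 20.2 mm.

20.2 mm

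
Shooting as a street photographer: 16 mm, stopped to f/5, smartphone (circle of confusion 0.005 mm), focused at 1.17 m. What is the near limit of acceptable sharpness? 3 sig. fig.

1.05 m

Hyperfocal distance H = f²/(N·c) + f = 16²/(5 × 0.005) + 16 = 256/0.025 + 16 ≈ 10256.0 mm ≈ 10.26 m.
Near limit Dn = s·(H − f)/(H + s − 2f) = 1170 × (10256.0 − 16) / (10256.0 + 1170 − 2 × 16) = 1170 × 10240.0 / 11394.0 ≈ 1051.5 mm ≈ 1.05 m.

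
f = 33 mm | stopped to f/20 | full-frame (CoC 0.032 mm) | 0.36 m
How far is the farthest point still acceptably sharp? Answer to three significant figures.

Hyperfocal distance H = f²/(N·c) + f = 33²/(20 × 0.032) + 33 = 1089/0.64 + 33 ≈ 1734.6 mm ≈ 1.735 m.
Far limit Df = s·(H − f)/(H − s) = 360 × (1734.6 − 33) / (1734.6 − 360) = 360 × 1701.6 / 1374.6 ≈ 445.64 mm.

446 mm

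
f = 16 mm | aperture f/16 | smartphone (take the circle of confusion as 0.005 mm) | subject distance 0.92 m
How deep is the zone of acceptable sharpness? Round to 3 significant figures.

Hyperfocal distance H = f²/(N·c) + f = 16²/(16 × 0.005) + 16 = 256/0.08 + 16 ≈ 3216.0 mm ≈ 3.216 m.
Near limit Dn = s·(H − f)/(H + s − 2f) = 920 × (3216.0 − 16) / (3216.0 + 920 − 2 × 16) = 920 × 3200.0 / 4104.0 ≈ 717.35 mm.
Far limit Df = s·(H − f)/(H − s) = 920 × (3216.0 − 16) / (3216.0 − 920) = 920 × 3200.0 / 2296.0 ≈ 1282.23 mm.
Depth of field = Df − Dn = 1282.23 − 717.35 ≈ 564.88 mm ≈ 0.565 m.

0.565 m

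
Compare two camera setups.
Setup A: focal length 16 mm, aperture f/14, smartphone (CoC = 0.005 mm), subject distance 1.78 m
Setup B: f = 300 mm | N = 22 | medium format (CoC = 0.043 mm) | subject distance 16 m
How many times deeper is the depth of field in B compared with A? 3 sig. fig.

2.43

Setup A: H = 16²/(14×0.005) + 16 ≈ 3673.1 mm; DoF = Df − Dn = 3438.6 − 1200.8 ≈ 2237.8 mm.
Setup B: H = 300²/(22×0.043) + 300 ≈ 95437.4 mm; DoF = Df − Dn = 19162.2 − 13733.6 ≈ 5428.6 mm.
Ratio = 5428.6 / 2237.8 ≈ 2.43.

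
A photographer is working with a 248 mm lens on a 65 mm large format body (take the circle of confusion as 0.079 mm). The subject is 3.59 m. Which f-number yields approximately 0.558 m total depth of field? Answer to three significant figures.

Write h = H − f = f²/(N·c). The thin-lens limits are Dn = s·h/(h + (s−f)) and Df = s·h/(h − (s−f)), so DoF = Df − Dn = 2·s·(s−f)·h / (h² − (s−f)²).
That is a quadratic in h: DoF·h² − 2·s·(s−f)·h − DoF·(s−f)² = 0 ⇒ h = (s−f)·(s + √(s² + DoF²)) / DoF = 3342 × (3590 + √(3590² + 558²)) / 558 = 3342 × (3590 + 3633.11) / 558 ≈ 43261 mm.
Then N = f²/(c·h) = 248² / (0.079 × 43261) = 61504 / 3417.6 ≈ 18.

f/18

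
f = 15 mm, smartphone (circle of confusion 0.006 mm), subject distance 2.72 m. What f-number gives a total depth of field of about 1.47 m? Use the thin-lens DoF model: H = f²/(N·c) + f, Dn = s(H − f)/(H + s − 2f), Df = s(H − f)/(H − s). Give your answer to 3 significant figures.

f/3.51

Write h = H − f = f²/(N·c). The thin-lens limits are Dn = s·h/(h + (s−f)) and Df = s·h/(h − (s−f)), so DoF = Df − Dn = 2·s·(s−f)·h / (h² − (s−f)²).
That is a quadratic in h: DoF·h² − 2·s·(s−f)·h − DoF·(s−f)² = 0 ⇒ h = (s−f)·(s + √(s² + DoF²)) / DoF = 2705 × (2720 + √(2720² + 1470²)) / 1470 = 2705 × (2720 + 3091.81) / 1470 ≈ 10695 mm.
Then N = f²/(c·h) = 15² / (0.006 × 10695) = 225 / 64.167 ≈ 3.51.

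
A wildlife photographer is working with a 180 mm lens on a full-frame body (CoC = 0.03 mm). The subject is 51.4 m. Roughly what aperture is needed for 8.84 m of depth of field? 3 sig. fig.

f/1.80

Write h = H − f = f²/(N·c). The thin-lens limits are Dn = s·h/(h + (s−f)) and Df = s·h/(h − (s−f)), so DoF = Df − Dn = 2·s·(s−f)·h / (h² − (s−f)²).
That is a quadratic in h: DoF·h² − 2·s·(s−f)·h − DoF·(s−f)² = 0 ⇒ h = (s−f)·(s + √(s² + DoF²)) / DoF = 51220 × (51400 + √(51400² + 8840²)) / 8840 = 51220 × (51400 + 52154.6) / 8840 ≈ 600008 mm.
Then N = f²/(c·h) = 180² / (0.03 × 600008) = 32400 / 18000 ≈ 1.80.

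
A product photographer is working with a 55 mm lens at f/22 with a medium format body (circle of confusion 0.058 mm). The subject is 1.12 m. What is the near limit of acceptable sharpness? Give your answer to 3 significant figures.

Hyperfocal distance H = f²/(N·c) + f = 55²/(22 × 0.058) + 55 = 3025/1.276 + 55 ≈ 2425.7 mm ≈ 2.426 m.
Near limit Dn = s·(H − f)/(H + s − 2f) = 1120 × (2425.7 − 55) / (2425.7 + 1120 − 2 × 55) = 1120 × 2370.7 / 3435.7 ≈ 772.82 mm ≈ 0.773 m.

0.773 m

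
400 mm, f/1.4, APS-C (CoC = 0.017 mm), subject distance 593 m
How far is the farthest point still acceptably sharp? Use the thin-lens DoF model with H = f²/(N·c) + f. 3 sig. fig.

650 m

Hyperfocal distance H = f²/(N·c) + f = 400²/(1.4 × 0.017) + 400 = 160000/0.0238 + 400 ≈ 6723089.1 mm ≈ 6723 m.
Far limit Df = s·(H − f)/(H − s) = 593000 × (6723089.1 − 400) / (6723089.1 − 593000) = 593000 × 6722689.1 / 6130089.1 ≈ 650326 mm ≈ 650 m.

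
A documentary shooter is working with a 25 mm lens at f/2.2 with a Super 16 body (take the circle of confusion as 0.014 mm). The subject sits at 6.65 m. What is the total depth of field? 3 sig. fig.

Hyperfocal distance H = f²/(N·c) + f = 25²/(2.2 × 0.014) + 25 = 625/0.0308 + 25 ≈ 20317.2 mm ≈ 20.32 m.
Near limit Dn = s·(H − f)/(H + s − 2f) = 6650 × (20317.2 − 25) / (20317.2 + 6650 − 2 × 25) = 6650 × 20292.2 / 26917.2 ≈ 5013.3 mm.
Far limit Df = s·(H − f)/(H − s) = 6650 × (20317.2 − 25) / (20317.2 − 6650) = 6650 × 20292.2 / 13667.2 ≈ 9873.5 mm.
Depth of field = Df − Dn = 9873.5 − 5013.3 ≈ 4860.2 mm ≈ 4.86 m.

4.86 m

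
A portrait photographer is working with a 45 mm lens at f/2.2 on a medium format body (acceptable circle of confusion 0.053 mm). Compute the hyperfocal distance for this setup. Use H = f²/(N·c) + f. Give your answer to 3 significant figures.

17.4 m

Hyperfocal distance H = f²/(N·c) + f = 45²/(2.2 × 0.053) + 45 = 2025/0.1166 + 45 ≈ 17412.1 mm ≈ 17.4 m.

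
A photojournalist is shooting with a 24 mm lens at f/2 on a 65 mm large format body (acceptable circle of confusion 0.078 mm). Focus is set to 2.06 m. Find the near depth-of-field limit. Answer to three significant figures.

Hyperfocal distance H = f²/(N·c) + f = 24²/(2 × 0.078) + 24 = 576/0.156 + 24 ≈ 3716.3 mm ≈ 3.716 m.
Near limit Dn = s·(H − f)/(H + s − 2f) = 2060 × (3716.3 − 24) / (3716.3 + 2060 − 2 × 24) = 2060 × 3692.3 / 5728.3 ≈ 1327.8 mm ≈ 1.33 m.

1.33 m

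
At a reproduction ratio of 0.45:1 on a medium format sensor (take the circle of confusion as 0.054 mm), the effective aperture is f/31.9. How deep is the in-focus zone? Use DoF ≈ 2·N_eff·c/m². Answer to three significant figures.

At magnification m, DoF ≈ 2·N_eff·c/m² = 2 × 31.9 × 0.054 / 0.45² = 3.445 / 0.2025 ≈ 17 mm.

17.0 mm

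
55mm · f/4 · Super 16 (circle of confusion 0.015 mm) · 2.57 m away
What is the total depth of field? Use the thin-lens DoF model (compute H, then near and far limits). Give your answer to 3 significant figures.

Hyperfocal distance H = f²/(N·c) + f = 55²/(4 × 0.015) + 55 = 3025/0.06 + 55 ≈ 50471.7 mm ≈ 50.47 m.
Near limit Dn = s·(H − f)/(H + s − 2f) = 2570 × (50471.7 − 55) / (50471.7 + 2570 − 2 × 55) = 2570 × 50416.7 / 52931.7 ≈ 2447.89 mm.
Far limit Df = s·(H − f)/(H − s) = 2570 × (50471.7 − 55) / (50471.7 − 2570) = 2570 × 50416.7 / 47901.7 ≈ 2704.93 mm.
Depth of field = Df − Dn = 2704.93 − 2447.89 ≈ 257.04 mm.

257 mm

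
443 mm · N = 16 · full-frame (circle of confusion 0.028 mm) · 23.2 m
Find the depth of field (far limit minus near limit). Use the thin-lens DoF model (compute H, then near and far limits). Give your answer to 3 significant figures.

Hyperfocal distance H = f²/(N·c) + f = 443²/(16 × 0.028) + 443 = 196249/0.448 + 443 ≈ 438498.8 mm ≈ 438.5 m.
Near limit Dn = s·(H − f)/(H + s − 2f) = 23200 × (438498.8 − 443) / (438498.8 + 23200 − 2 × 443) = 23200 × 438055.8 / 460812.8 ≈ 22054.3 mm.
Far limit Df = s·(H − f)/(H − s) = 23200 × (438498.8 − 443) / (438498.8 − 23200) = 23200 × 438055.8 / 415298.8 ≈ 24471.3 mm.
Depth of field = Df − Dn = 24471.3 − 22054.3 ≈ 2417.0 mm ≈ 2.42 m.

2.42 m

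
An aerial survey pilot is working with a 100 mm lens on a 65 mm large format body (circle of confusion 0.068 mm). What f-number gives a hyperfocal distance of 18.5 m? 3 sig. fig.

Rearrange H = f²/(N·c) + f for N: N = f² / ((H − f)·c).
N = 100² / ((18500 − 100) × 0.068) = 10000 / 1251 ≈ 7.99.

f/7.99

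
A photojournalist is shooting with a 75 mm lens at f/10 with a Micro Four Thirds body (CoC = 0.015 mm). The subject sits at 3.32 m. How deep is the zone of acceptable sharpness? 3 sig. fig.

0.579 m

Hyperfocal distance H = f²/(N·c) + f = 75²/(10 × 0.015) + 75 = 5625/0.15 + 75 ≈ 37575.0 mm ≈ 37.58 m.
Near limit Dn = s·(H − f)/(H + s − 2f) = 3320 × (37575.0 − 75) / (37575.0 + 3320 − 2 × 75) = 3320 × 37500.0 / 40745.0 ≈ 3055.59 mm.
Far limit Df = s·(H − f)/(H − s) = 3320 × (37575.0 − 75) / (37575.0 − 3320) = 3320 × 37500.0 / 34255.0 ≈ 3634.51 mm.
Depth of field = Df − Dn = 3634.51 − 3055.59 ≈ 578.92 mm ≈ 0.579 m.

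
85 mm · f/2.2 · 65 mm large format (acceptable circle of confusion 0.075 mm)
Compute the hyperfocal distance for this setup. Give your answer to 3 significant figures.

Hyperfocal distance H = f²/(N·c) + f = 85²/(2.2 × 0.075) + 85 = 7225/0.165 + 85 ≈ 43872.9 mm ≈ 43.9 m.

43.9 m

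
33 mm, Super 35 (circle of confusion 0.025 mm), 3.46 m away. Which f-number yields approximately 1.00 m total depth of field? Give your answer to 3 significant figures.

Write h = H − f = f²/(N·c). The thin-lens limits are Dn = s·h/(h + (s−f)) and Df = s·h/(h − (s−f)), so DoF = Df − Dn = 2·s·(s−f)·h / (h² − (s−f)²).
That is a quadratic in h: DoF·h² − 2·s·(s−f)·h − DoF·(s−f)² = 0 ⇒ h = (s−f)·(s + √(s² + DoF²)) / DoF = 3427 × (3460 + √(3460² + 1000²)) / 1000 = 3427 × (3460 + 3601.61) / 1000 ≈ 24200 mm.
Then N = f²/(c·h) = 33² / (0.025 × 24200) = 1089 / 605.00 ≈ 1.80.

f/1.80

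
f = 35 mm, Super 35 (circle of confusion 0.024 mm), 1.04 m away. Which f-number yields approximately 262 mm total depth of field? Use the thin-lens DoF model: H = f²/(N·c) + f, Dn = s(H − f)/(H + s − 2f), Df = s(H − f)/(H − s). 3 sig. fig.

f/6.30

Write h = H − f = f²/(N·c). The thin-lens limits are Dn = s·h/(h + (s−f)) and Df = s·h/(h − (s−f)), so DoF = Df − Dn = 2·s·(s−f)·h / (h² − (s−f)²).
That is a quadratic in h: DoF·h² − 2·s·(s−f)·h − DoF·(s−f)² = 0 ⇒ h = (s−f)·(s + √(s² + DoF²)) / DoF = 1005 × (1040 + √(1040² + 262²)) / 262 = 1005 × (1040 + 1072.49) / 262 ≈ 8103.3 mm.
Then N = f²/(c·h) = 35² / (0.024 × 8103.3) = 1225 / 194.48 ≈ 6.30.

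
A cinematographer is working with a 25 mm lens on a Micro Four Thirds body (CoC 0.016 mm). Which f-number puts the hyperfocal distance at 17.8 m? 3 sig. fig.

Rearrange H = f²/(N·c) + f for N: N = f² / ((H − f)·c).
N = 25² / ((17800 − 25) × 0.016) = 625 / 284.4 ≈ 2.20.

f/2.20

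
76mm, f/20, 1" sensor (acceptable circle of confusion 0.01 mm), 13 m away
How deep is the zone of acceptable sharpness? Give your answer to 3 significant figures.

Hyperfocal distance H = f²/(N·c) + f = 76²/(20 × 0.01) + 76 = 5776/0.2 + 76 ≈ 28956.0 mm ≈ 28.96 m.
Near limit Dn = s·(H − f)/(H + s − 2f) = 13000 × (28956.0 − 76) / (28956.0 + 13000 − 2 × 76) = 13000 × 28880.0 / 41804.0 ≈ 8981 mm.
Far limit Df = s·(H − f)/(H − s) = 13000 × (28956.0 − 76) / (28956.0 − 13000) = 13000 × 28880.0 / 15956.0 ≈ 23530 mm.
Depth of field = Df − Dn = 23530 − 8981 ≈ 14549 mm ≈ 14.5 m.

14.5 m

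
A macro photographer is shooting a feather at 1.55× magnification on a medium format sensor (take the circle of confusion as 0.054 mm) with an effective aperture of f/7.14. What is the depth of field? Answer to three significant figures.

0.321 mm

At magnification m, DoF ≈ 2·N_eff·c/m² = 2 × 7.14 × 0.054 / 1.55² = 0.7711 / 2.403 ≈ 0.321 mm.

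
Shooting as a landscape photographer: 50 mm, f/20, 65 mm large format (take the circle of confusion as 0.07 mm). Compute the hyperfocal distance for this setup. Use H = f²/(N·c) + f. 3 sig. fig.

Hyperfocal distance H = f²/(N·c) + f = 50²/(20 × 0.07) + 50 = 2500/1.4 + 50 ≈ 1835.7 mm ≈ 1.84 m.

1.84 m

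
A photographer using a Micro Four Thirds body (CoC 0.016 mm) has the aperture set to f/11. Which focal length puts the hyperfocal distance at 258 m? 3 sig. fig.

From H = f²/(N·c) + f, with f ≪ H: f ≈ √(H·N·c) = √(258000 × 11 × 0.016) = √45408 ≈ 213.1 mm.
The +f correction barely moves this — solving exactly, f² + N·c·f − N·c·H = 0 ⇒ f = (−N·c + √((N·c)² + 4·N·c·H))/2 = (−0.176 + √181632)/2 ≈ 213.00 mm, so f ≈ 213 mm.

213 mm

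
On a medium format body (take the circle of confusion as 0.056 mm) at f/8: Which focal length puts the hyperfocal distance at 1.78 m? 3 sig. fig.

28.0 mm

From H = f²/(N·c) + f, with f ≪ H: f ≈ √(H·N·c) = √(1780 × 8 × 0.056) = √797.44 ≈ 28.24 mm.
Exact: f² + N·c·f − N·c·H = 0 ⇒ f = (−N·c + √((N·c)² + 4·N·c·H))/2 = (−0.448 + √3190.0)/2 ≈ 28.016 mm ≈ 28.0 mm.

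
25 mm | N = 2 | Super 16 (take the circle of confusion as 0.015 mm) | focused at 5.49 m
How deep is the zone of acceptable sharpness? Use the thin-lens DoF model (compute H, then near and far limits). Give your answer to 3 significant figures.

Hyperfocal distance H = f²/(N·c) + f = 25²/(2 × 0.015) + 25 = 625/0.03 + 25 ≈ 20858.3 mm ≈ 20.86 m.
Near limit Dn = s·(H − f)/(H + s − 2f) = 5490 × (20858.3 − 25) / (20858.3 + 5490 − 2 × 25) = 5490 × 20833.3 / 26298.3 ≈ 4349.1 mm.
Far limit Df = s·(H − f)/(H − s) = 5490 × (20858.3 − 25) / (20858.3 − 5490) = 5490 × 20833.3 / 15368.3 ≈ 7442.3 mm.
Depth of field = Df − Dn = 7442.3 − 4349.1 ≈ 3093.2 mm ≈ 3.09 m.

3.09 m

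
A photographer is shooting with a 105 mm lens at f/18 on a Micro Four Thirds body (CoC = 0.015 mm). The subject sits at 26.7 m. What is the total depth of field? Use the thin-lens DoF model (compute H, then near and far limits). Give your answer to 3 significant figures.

60.4 m

Hyperfocal distance H = f²/(N·c) + f = 105²/(18 × 0.015) + 105 = 11025/0.27 + 105 ≈ 40938.3 mm ≈ 40.94 m.
Near limit Dn = s·(H − f)/(H + s − 2f) = 26700 × (40938.3 − 105) / (40938.3 + 26700 − 2 × 105) = 26700 × 40833.3 / 67428.3 ≈ 16169 mm.
Far limit Df = s·(H − f)/(H − s) = 26700 × (40938.3 − 105) / (40938.3 − 26700) = 26700 × 40833.3 / 14238.3 ≈ 76571 mm.
Depth of field = Df − Dn = 76571 − 16169 ≈ 60402 mm ≈ 60.4 m.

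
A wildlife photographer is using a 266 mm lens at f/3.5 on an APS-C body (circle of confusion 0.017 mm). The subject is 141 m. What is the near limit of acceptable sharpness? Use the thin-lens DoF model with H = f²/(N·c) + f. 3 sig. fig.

126 m

Hyperfocal distance H = f²/(N·c) + f = 266²/(3.5 × 0.017) + 266 = 70756/0.0595 + 266 ≈ 1189442.5 mm ≈ 1189 m.
Near limit Dn = s·(H − f)/(H + s − 2f) = 141000 × (1189442.5 − 266) / (1189442.5 + 141000 − 2 × 266) = 141000 × 1189176.5 / 1329910.5 ≈ 126079 mm ≈ 126 m.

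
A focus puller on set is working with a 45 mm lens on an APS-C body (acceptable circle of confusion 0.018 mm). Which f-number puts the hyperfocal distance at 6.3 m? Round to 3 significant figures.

f/18

Rearrange H = f²/(N·c) + f for N: N = f² / ((H − f)·c).
N = 45² / ((6300 − 45) × 0.018) = 2025 / 112.6 ≈ 18.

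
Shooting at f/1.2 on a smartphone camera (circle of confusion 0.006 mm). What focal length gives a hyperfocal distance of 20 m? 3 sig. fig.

12.0 mm

From H = f²/(N·c) + f, with f ≪ H: f ≈ √(H·N·c) = √(20000 × 1.2 × 0.006) = √144.00 ≈ 12.00 mm.
The +f correction barely moves this — solving exactly, f² + N·c·f − N·c·H = 0 ⇒ f = (−N·c + √((N·c)² + 4·N·c·H))/2 = (−0.0072 + √576.00)/2 ≈ 11.996 mm, so f ≈ 12.0 mm.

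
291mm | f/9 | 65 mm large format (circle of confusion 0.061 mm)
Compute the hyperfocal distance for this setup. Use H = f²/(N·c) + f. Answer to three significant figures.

155 m

Hyperfocal distance H = f²/(N·c) + f = 291²/(9 × 0.061) + 291 = 84681/0.549 + 291 ≈ 154536.9 mm ≈ 155 m.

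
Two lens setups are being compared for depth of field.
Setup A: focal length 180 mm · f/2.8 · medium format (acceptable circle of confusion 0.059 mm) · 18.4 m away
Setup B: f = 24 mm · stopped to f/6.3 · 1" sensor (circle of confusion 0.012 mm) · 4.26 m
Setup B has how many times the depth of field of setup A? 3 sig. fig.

1.99

Setup A: H = 180²/(2.8×0.059) + 180 ≈ 196305.9 mm; DoF = Df − Dn = 20284.4 − 16835.9 ≈ 3448.5 mm.
Setup B: H = 24²/(6.3×0.012) + 24 ≈ 7643.0 mm; DoF = Df − Dn = 9594.1 − 2737.8 ≈ 6856.3 mm.
Ratio = 6856.3 / 3448.5 ≈ 1.99.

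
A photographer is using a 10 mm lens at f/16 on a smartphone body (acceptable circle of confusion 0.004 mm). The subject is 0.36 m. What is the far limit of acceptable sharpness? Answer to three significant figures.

464 mm

Hyperfocal distance H = f²/(N·c) + f = 10²/(16 × 0.004) + 10 = 100/0.064 + 10 ≈ 1572.5 mm ≈ 1.573 m.
Far limit Df = s·(H − f)/(H − s) = 360 × (1572.5 − 10) / (1572.5 − 360) = 360 × 1562.5 / 1212.5 ≈ 463.92 mm.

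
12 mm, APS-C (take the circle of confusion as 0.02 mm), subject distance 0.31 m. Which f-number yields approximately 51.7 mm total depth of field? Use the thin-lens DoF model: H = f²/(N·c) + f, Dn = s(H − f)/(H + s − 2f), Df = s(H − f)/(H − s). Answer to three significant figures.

Write h = H − f = f²/(N·c). The thin-lens limits are Dn = s·h/(h + (s−f)) and Df = s·h/(h − (s−f)), so DoF = Df − Dn = 2·s·(s−f)·h / (h² − (s−f)²).
That is a quadratic in h: DoF·h² − 2·s·(s−f)·h − DoF·(s−f)² = 0 ⇒ h = (s−f)·(s + √(s² + DoF²)) / DoF = 298 × (310 + √(310² + 51.7²)) / 51.7 = 298 × (310 + 314.282) / 51.7 ≈ 3598.4 mm.
Then N = f²/(c·h) = 12² / (0.02 × 3598.4) = 144 / 71.967 ≈ 2.00.

f/2.00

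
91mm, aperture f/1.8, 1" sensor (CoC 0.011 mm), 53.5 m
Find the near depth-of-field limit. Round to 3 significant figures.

47.4 m

Hyperfocal distance H = f²/(N·c) + f = 91²/(1.8 × 0.011) + 91 = 8281/0.0198 + 91 ≈ 418323.3 mm ≈ 418.3 m.
Near limit Dn = s·(H − f)/(H + s − 2f) = 53500 × (418323.3 − 91) / (418323.3 + 53500 − 2 × 91) = 53500 × 418232.3 / 471641.3 ≈ 47442 mm ≈ 47.4 m.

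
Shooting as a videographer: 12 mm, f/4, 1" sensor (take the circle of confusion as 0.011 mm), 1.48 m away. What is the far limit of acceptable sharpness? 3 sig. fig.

2.68 m

Hyperfocal distance H = f²/(N·c) + f = 12²/(4 × 0.011) + 12 = 144/0.044 + 12 ≈ 3284.7 mm ≈ 3.285 m.
Far limit Df = s·(H − f)/(H − s) = 1480 × (3284.7 − 12) / (3284.7 − 1480) = 1480 × 3272.7 / 1804.7 ≈ 2683.9 mm ≈ 2.68 m.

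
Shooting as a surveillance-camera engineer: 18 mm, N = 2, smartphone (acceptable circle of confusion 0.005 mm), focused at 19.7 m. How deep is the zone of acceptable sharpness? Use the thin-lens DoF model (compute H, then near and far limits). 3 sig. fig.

Hyperfocal distance H = f²/(N·c) + f = 18²/(2 × 0.005) + 18 = 324/0.01 + 18 ≈ 32418.0 mm ≈ 32.42 m.
Near limit Dn = s·(H − f)/(H + s − 2f) = 19700 × (32418.0 − 18) / (32418.0 + 19700 − 2 × 18) = 19700 × 32400.0 / 52082.0 ≈ 12255 mm.
Far limit Df = s·(H − f)/(H − s) = 19700 × (32418.0 − 18) / (32418.0 − 19700) = 19700 × 32400.0 / 12718.0 ≈ 50187 mm.
Depth of field = Df − Dn = 50187 − 12255 ≈ 37932 mm ≈ 37.9 m.

37.9 m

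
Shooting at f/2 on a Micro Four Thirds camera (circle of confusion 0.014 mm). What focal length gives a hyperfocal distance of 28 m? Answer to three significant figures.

From H = f²/(N·c) + f, with f ≪ H: f ≈ √(H·N·c) = √(28000 × 2 × 0.014) = √784.00 ≈ 28.00 mm.
The +f correction barely moves this — solving exactly, f² + N·c·f − N·c·H = 0 ⇒ f = (−N·c + √((N·c)² + 4·N·c·H))/2 = (−0.028 + √3136.0)/2 ≈ 27.986 mm, so f ≈ 28.0 mm.

28.0 mm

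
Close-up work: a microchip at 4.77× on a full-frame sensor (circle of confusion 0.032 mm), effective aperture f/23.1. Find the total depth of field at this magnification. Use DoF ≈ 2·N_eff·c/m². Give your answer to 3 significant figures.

0.0650 mm

At magnification m, DoF ≈ 2·N_eff·c/m² = 2 × 23.1 × 0.032 / 4.77² = 1.478 / 22.75 ≈ 0.065 mm.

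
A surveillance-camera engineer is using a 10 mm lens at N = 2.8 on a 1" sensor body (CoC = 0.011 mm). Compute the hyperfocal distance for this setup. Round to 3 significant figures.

3.26 m

Hyperfocal distance H = f²/(N·c) + f = 10²/(2.8 × 0.011) + 10 = 100/0.0308 + 10 ≈ 3256.8 mm ≈ 3.26 m.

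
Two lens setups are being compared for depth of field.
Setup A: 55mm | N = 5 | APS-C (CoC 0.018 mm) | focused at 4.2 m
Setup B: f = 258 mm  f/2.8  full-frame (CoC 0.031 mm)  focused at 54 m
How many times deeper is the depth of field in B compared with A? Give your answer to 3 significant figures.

7.23

Setup A: H = 55²/(5×0.018) + 55 ≈ 33666.1 mm; DoF = Df − Dn = 4790.8 − 3738.9 ≈ 1051.9 mm.
Setup B: H = 258²/(2.8×0.031) + 258 ≈ 767124.4 mm; DoF = Df − Dn = 58069.5 − 50463.5 ≈ 7606.0 mm.
Ratio = 7606.0 / 1051.9 ≈ 7.23.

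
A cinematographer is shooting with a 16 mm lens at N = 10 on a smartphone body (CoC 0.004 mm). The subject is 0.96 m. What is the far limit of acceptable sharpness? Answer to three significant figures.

Hyperfocal distance H = f²/(N·c) + f = 16²/(10 × 0.004) + 16 = 256/0.04 + 16 ≈ 6416.0 mm ≈ 6.416 m.
Far limit Df = s·(H − f)/(H − s) = 960 × (6416.0 − 16) / (6416.0 − 960) = 960 × 6400.0 / 5456.0 ≈ 1126.1 mm ≈ 1.13 m.

1.13 m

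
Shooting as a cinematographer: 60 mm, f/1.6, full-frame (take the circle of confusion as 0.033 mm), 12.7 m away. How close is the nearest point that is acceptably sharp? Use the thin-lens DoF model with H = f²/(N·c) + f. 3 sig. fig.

10.7 m

Hyperfocal distance H = f²/(N·c) + f = 60²/(1.6 × 0.033) + 60 = 3600/0.0528 + 60 ≈ 68241.8 mm ≈ 68.24 m.
Near limit Dn = s·(H − f)/(H + s − 2f) = 12700 × (68241.8 − 60) / (68241.8 + 12700 − 2 × 60) = 12700 × 68181.8 / 80821.8 ≈ 10714 mm ≈ 10.7 m.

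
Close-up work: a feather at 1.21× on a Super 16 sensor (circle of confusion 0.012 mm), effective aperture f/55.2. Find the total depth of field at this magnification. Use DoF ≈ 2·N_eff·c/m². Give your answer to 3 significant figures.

At magnification m, DoF ≈ 2·N_eff·c/m² = 2 × 55.2 × 0.012 / 1.21² = 1.325 / 1.464 ≈ 0.905 mm.

0.905 mm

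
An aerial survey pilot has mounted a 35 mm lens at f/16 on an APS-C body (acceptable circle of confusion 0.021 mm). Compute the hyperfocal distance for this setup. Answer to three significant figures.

3.68 m

Hyperfocal distance H = f²/(N·c) + f = 35²/(16 × 0.021) + 35 = 1225/0.336 + 35 ≈ 3680.8 mm ≈ 3.68 m.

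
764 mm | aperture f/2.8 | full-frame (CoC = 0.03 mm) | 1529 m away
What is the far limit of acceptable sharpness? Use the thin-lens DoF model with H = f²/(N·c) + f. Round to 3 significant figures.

1960 m

Hyperfocal distance H = f²/(N·c) + f = 764²/(2.8 × 0.03) + 764 = 583696/0.084 + 764 ≈ 6949525.9 mm ≈ 6950 m.
Far limit Df = s·(H − f)/(H − s) = 1529000 × (6949525.9 − 764) / (6949525.9 − 1529000) = 1529000 × 6948761.9 / 5420525.9 ≈ 1960079 mm ≈ 1960 m.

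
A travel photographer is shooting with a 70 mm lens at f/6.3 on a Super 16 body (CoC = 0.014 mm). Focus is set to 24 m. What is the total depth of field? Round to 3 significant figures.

25.4 m

Hyperfocal distance H = f²/(N·c) + f = 70²/(6.3 × 0.014) + 70 = 4900/0.0882 + 70 ≈ 55625.6 mm ≈ 55.63 m.
Near limit Dn = s·(H − f)/(H + s − 2f) = 24000 × (55625.6 − 70) / (55625.6 + 24000 − 2 × 70) = 24000 × 55555.6 / 79485.6 ≈ 16775 mm.
Far limit Df = s·(H − f)/(H − s) = 24000 × (55625.6 − 70) / (55625.6 − 24000) = 24000 × 55555.6 / 31625.6 ≈ 42160 mm.
Depth of field = Df − Dn = 42160 − 16775 ≈ 25385 mm ≈ 25.4 m.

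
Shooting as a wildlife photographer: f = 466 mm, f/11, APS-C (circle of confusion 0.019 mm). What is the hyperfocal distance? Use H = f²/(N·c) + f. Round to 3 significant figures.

1040 m

Hyperfocal distance H = f²/(N·c) + f = 466²/(11 × 0.019) + 466 = 217156/0.209 + 466 ≈ 1039489.9 mm ≈ 1040 m.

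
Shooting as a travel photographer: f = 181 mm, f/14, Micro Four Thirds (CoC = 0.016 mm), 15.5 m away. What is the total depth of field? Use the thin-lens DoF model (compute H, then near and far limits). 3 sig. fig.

3.28 m

Hyperfocal distance H = f²/(N·c) + f = 181²/(14 × 0.016) + 181 = 32761/0.224 + 181 ≈ 146435.5 mm ≈ 146.4 m.
Near limit Dn = s·(H − f)/(H + s − 2f) = 15500 × (146435.5 − 181) / (146435.5 + 15500 − 2 × 181) = 15500 × 146254.5 / 161573.5 ≈ 14030.4 mm.
Far limit Df = s·(H − f)/(H − s) = 15500 × (146435.5 − 181) / (146435.5 − 15500) = 15500 × 146254.5 / 130935.5 ≈ 17313.4 mm.
Depth of field = Df − Dn = 17313.4 − 14030.4 ≈ 3283.0 mm ≈ 3.28 m.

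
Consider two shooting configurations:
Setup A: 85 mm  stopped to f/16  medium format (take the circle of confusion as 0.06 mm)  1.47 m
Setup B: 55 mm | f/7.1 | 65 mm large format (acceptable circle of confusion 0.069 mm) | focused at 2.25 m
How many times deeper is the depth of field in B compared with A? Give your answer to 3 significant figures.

Setup A: H = 85²/(16×0.06) + 85 ≈ 7611.0 mm; DoF = Df − Dn = 1801.53 − 1241.53 ≈ 560.00 mm.
Setup B: H = 55²/(7.1×0.069) + 55 ≈ 6229.7 mm; DoF = Df − Dn = 3491.0 − 1659.9 ≈ 1831.1 mm.
Ratio = 1831.1 / 560.00 ≈ 3.27.

3.27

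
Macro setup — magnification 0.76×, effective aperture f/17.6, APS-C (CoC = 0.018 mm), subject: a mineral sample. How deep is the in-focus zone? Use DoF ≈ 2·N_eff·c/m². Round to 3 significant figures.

1.10 mm

At magnification m, DoF ≈ 2·N_eff·c/m² = 2 × 17.6 × 0.018 / 0.76² = 0.6336 / 0.5776 ≈ 1.1 mm.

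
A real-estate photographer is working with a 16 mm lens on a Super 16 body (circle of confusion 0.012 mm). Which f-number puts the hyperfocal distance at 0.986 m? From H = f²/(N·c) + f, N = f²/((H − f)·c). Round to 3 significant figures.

Rearrange H = f²/(N·c) + f for N: N = f² / ((H − f)·c).
N = 16² / ((986 − 16) × 0.012) = 256 / 11.64 ≈ 22.

f/22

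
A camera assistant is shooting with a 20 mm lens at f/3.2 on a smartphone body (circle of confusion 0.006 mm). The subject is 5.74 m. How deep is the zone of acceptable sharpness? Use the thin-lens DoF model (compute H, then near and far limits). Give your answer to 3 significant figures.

Hyperfocal distance H = f²/(N·c) + f = 20²/(3.2 × 0.006) + 20 = 400/0.0192 + 20 ≈ 20853.3 mm ≈ 20.85 m.
Near limit Dn = s·(H − f)/(H + s − 2f) = 5740 × (20853.3 − 20) / (20853.3 + 5740 − 2 × 20) = 5740 × 20833.3 / 26553.3 ≈ 4503.5 mm.
Far limit Df = s·(H − f)/(H − s) = 5740 × (20853.3 − 20) / (20853.3 − 5740) = 5740 × 20833.3 / 15113.3 ≈ 7912.4 mm.
Depth of field = Df − Dn = 7912.4 − 4503.5 ≈ 3408.9 mm ≈ 3.41 m.

3.41 m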